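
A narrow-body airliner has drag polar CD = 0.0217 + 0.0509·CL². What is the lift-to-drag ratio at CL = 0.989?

CD = 0.0217 + 0.0509 × 0.989² = 0.07149
L/D = CL/CD = 0.989 / 0.07149 = 13.8

L/D = 13.8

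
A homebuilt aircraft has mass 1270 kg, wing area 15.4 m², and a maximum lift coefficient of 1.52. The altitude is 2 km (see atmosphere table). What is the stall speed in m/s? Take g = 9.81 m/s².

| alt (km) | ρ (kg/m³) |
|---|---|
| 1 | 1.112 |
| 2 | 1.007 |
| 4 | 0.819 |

V_stall = 32.5 m/s

At 2 km, from the table: ρ = 1.007 kg/m³.
Weight W = mg = 1270 × 9.81 = 12460 N.
From L = ½ρV²S·CL,max = W: V_stall = √(2W/(ρSCL,max)) = √(2·12460/(1.007·15.4·1.52))
V_stall = √1057 = 32.5 m/s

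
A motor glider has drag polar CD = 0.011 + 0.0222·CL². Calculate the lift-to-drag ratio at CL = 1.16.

CD = 0.011 + 0.0222 × 1.16² = 0.04087
L/D = CL/CD = 1.16 / 0.04087 = 28.4

L/D = 28.4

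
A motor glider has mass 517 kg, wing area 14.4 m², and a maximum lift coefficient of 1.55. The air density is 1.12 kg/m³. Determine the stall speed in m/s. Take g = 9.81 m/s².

V_stall = 20.1 m/s

Weight W = mg = 517 × 9.81 = 5072 N.
From L = ½ρV²S·CL,max = W: V_stall = √(2W/(ρSCL,max)) = √(2·5072/(1.12·14.4·1.55))
V_stall = √405.8 = 20.1 m/s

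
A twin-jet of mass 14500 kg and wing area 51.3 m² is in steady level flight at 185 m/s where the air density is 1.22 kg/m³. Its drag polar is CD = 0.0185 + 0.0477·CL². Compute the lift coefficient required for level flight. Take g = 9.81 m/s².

CL = 0.133

Weight W = mg = 14500 × 9.81 = 1.4224×10^5 N; in level flight L = W.
q = ½ρv² = ½ × 1.22 × 185² = 20880 Pa.
CL = W/(q·S) = 1.4224×10^5 / (20880 × 51.3) = 0.1328.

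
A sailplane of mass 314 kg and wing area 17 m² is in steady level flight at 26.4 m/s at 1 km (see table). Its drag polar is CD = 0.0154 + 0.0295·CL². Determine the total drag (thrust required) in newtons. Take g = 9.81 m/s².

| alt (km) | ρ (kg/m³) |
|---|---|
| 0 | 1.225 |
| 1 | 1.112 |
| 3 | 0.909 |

At 1 km, from the table: ρ = 1.112 kg/m³.
In steady level flight, lift balances weight: W = mg = 314 × 9.81 = 3080.3 N.
q = ½ρv² = ½ × 1.112 × 26.4² = 387.5 Pa.
Required CL = L/(qS) = 3080.3/(387.5·17) = 0.4676.
CD = 0.0154 + 0.0295 × 0.4676² = 0.02185.
D = q·S·CD = 387.5 × 17 × 0.02185 = 143.9 N

D = 144 N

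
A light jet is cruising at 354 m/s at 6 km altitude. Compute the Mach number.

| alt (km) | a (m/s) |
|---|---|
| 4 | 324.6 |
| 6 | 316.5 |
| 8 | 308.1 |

At 6 km, from the table: a = 316.5 m/s.
M = v/a = 354 / 316.5 = 1.12

M = 1.12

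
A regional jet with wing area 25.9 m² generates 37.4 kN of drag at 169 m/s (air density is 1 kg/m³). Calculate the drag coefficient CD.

CD = 0.101

From D = ½ρv²S·CD, rearranging gives CD = 2D/(ρv²S).
CD = 2 × 37400 / (1 × 169² × 25.9) = 0.101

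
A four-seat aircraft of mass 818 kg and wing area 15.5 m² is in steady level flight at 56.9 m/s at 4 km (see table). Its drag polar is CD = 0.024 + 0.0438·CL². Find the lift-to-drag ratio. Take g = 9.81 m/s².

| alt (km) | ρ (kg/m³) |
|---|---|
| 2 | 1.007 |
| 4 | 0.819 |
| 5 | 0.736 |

L/D = 12.7

At 4 km, from the table: ρ = 0.819 kg/m³.
In steady level flight, lift balances weight: W = mg = 818 × 9.81 = 8024.6 N.
Dynamic pressure q = 0.5 × 0.819 × 56.9² = 1326 Pa.
Required CL = L/(qS) = 8024.6/(1326·15.5) = 0.3905.
CD = 0.024 + 0.0438 × 0.3905² = 0.03068.
L/D = CL/CD = 0.3905 / 0.03068 = 12.7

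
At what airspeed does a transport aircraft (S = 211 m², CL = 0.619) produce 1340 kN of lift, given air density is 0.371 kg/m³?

v = 235 m/s

L = ½ρv²S·CL ⇒ v = √(2L/(ρ·S·CL))
v = √(2 × 1.34×10^6 / (0.371 × 211 × 0.619)) = √55310 = 235 m/s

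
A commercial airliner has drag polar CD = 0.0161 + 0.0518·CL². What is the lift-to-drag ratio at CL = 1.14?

L/D = 13.7

CD = 0.0161 + 0.0518 × 1.14² = 0.08342
L/D = CL/CD = 1.14 / 0.08342 = 13.7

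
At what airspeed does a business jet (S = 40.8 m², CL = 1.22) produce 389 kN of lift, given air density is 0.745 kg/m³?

L = ½ρv²S·CL ⇒ v = √(2L/(ρ·S·CL))
v = √(2 × 3.89×10^5 / (0.745 × 40.8 × 1.22)) = √20980 = 145 m/s

v = 145 m/s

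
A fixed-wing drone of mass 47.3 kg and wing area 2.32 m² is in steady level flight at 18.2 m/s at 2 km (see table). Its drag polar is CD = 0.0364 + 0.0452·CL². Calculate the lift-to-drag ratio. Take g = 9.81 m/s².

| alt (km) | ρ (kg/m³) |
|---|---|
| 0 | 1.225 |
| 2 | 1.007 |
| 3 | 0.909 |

At 2 km, from the table: ρ = 1.007 kg/m³.
Weight W = mg = 47.3 × 9.81 = 464.01 N; in level flight L = W.
Dynamic pressure q = 0.5 × 1.007 × 18.2² = 166.8 Pa.
Required CL = L/(qS) = 464.01/(166.8·2.32) = 1.199.
CD = 0.0364 + 0.0452 × 1.199² = 0.1014.
L/D = CL/CD = 1.199 / 0.1014 = 11.8

L/D = 11.8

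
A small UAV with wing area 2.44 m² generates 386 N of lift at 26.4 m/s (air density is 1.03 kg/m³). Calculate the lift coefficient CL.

From L = ½ρv²S·CL, rearranging gives CL = 2L/(ρv²S).
CL = 2 × 386 / (1.03 × 26.4² × 2.44) = 0.441

CL = 0.441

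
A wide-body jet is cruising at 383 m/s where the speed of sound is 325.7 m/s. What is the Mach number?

M = 1.18

M = v/a = 383 / 325.7 = 1.18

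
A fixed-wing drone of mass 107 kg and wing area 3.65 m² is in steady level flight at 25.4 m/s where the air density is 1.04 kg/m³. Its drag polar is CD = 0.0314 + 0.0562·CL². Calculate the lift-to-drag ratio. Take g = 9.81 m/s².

L/D = 11.8

Weight W = mg = 107 × 9.81 = 1049.7 N; in level flight L = W.
q = ½ρv² = ½ × 1.04 × 25.4² = 335.5 Pa.
Required CL = L/(qS) = 1049.7/(335.5·3.65) = 0.8572.
CD = 0.0314 + 0.0562 × 0.8572² = 0.0727.
L/D = CL/CD = 0.8572 / 0.0727 = 11.8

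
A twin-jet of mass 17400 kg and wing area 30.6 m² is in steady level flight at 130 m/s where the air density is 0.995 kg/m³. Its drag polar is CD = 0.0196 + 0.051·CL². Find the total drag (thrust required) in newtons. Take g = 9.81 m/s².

Level flight ⇒ L = W = m·g = 17400 × 9.81 = 1.7069×10^5 N.
Dynamic pressure q = 0.5 × 0.995 × 130² = 8408 Pa.
CL = 2W/(ρv²S) = 2×1.7069×10^5/(0.995×130²×30.6) = 0.6635.
CD = 0.0196 + 0.051 × 0.6635² = 0.04205.
D = q·S·CD = 8408 × 30.6 × 0.04205 = 10820 N

D = 10800 N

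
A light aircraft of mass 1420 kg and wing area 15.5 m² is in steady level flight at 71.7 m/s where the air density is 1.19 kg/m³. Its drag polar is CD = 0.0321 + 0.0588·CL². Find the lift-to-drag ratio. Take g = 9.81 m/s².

Level flight ⇒ L = W = m·g = 1420 × 9.81 = 13930 N.
Dynamic pressure q = 0.5 × 1.19 × 71.7² = 3059 Pa.
CL = 2W/(ρv²S) = 2×13930/(1.19×71.7²×15.5) = 0.2938.
CD = 0.0321 + 0.0588 × 0.2938² = 0.03718.
L/D = CL/CD = 0.2938 / 0.03718 = 7.9

L/D = 7.9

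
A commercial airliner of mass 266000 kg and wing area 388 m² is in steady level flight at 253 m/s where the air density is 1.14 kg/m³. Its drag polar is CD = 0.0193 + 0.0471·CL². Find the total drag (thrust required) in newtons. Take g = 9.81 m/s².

D = 2.96×10^5 N

Weight W = mg = 266000 × 9.81 = 2.6095×10^6 N; in level flight L = W.
q = ½ρv² = ½ × 1.14 × 253² = 36490 Pa.
CL = W/(q·S) = 2.6095×10^6 / (36490 × 388) = 0.1843.
CD = 0.0193 + 0.0471 × 0.1843² = 0.0209.
D = q·S·CD = 36490 × 388 × 0.0209 = 2.959×10^5 N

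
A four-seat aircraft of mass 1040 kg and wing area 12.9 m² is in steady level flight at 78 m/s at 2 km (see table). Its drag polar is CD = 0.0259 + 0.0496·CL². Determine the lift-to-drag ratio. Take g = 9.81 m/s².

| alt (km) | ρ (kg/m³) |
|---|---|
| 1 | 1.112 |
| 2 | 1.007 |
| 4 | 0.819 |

At 2 km, from the table: ρ = 1.007 kg/m³.
Level flight ⇒ L = W = m·g = 1040 × 9.81 = 10202 N.
q = ½ρv² = ½ × 1.007 × 78² = 3063 Pa.
Required CL = L/(qS) = 10202/(3063·12.9) = 0.2582.
CD = 0.0259 + 0.0496 × 0.2582² = 0.02921.
L/D = CL/CD = 0.2582 / 0.02921 = 8.84

L/D = 8.84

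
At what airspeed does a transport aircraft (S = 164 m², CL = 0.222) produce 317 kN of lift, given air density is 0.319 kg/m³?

L = ½ρv²S·CL ⇒ v = √(2L/(ρ·S·CL))
v = √(2 × 3.17×10^5 / (0.319 × 164 × 0.222)) = √54590 = 234 m/s

v = 234 m/s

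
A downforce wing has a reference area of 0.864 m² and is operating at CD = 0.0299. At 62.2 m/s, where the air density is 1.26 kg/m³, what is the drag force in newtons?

D = ½ρv²S·CD = ½ × 1.26 × 62.2² × 0.864 × 0.0299 = 63 N

D = 63 N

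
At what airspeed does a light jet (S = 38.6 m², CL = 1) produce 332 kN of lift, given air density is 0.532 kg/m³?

v = 180 m/s

L = ½ρv²S·CL ⇒ v = √(2L/(ρ·S·CL))
v = √(2 × 3.32×10^5 / (0.532 × 38.6 × 1)) = √32330 = 180 m/s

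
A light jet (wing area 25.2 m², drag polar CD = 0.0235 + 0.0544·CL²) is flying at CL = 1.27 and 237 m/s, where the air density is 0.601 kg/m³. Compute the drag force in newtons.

CD = 0.0235 + 0.0544 × 1.27² = 0.1112
D = ½ρv²S·CD = ½ × 0.601 × 237² × 25.2 × 0.1112 = 47300 N

D = 47300 N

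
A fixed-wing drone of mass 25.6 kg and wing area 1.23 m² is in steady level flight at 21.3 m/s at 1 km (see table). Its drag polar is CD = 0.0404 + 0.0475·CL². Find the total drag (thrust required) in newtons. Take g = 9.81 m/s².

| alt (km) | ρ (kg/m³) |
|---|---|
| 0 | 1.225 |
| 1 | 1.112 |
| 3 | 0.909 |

At 1 km, from the table: ρ = 1.112 kg/m³.
In steady level flight, lift balances weight: W = mg = 25.6 × 9.81 = 251.14 N.
q = ½ρv² = ½ × 1.112 × 21.3² = 252.3 Pa.
CL = 2W/(ρv²S) = 2×251.14/(1.112×21.3²×1.23) = 0.8094.
CD = 0.0404 + 0.0475 × 0.8094² = 0.07152.
D = q·S·CD = 252.3 × 1.23 × 0.07152 = 22.19 N

D = 22.2 N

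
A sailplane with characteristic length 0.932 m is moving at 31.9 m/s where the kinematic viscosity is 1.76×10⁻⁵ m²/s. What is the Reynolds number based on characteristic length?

Re = v·c/ν = 31.9 × 0.932 / (1.76×10⁻⁵) = 1.69×10^6

Re = 1.69×10^6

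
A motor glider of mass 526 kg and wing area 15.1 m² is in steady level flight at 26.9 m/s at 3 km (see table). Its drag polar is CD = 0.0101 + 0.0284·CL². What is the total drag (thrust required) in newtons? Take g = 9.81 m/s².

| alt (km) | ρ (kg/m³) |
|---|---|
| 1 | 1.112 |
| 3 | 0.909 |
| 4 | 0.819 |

At 3 km, from the table: ρ = 0.909 kg/m³.
In steady level flight, lift balances weight: W = mg = 526 × 9.81 = 5160.1 N.
q = ½ρv² = ½ × 0.909 × 26.9² = 328.9 Pa.
CL = W/(q·S) = 5160.1 / (328.9 × 15.1) = 1.039.
CD = 0.0101 + 0.0284 × 1.039² = 0.04076.
D = q·S·CD = 328.9 × 15.1 × 0.04076 = 202.4 N

D = 202 N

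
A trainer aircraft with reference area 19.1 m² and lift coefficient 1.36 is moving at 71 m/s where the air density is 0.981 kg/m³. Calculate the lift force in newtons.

L = 64200 N

L = ½ρv²S·CL = ½ × 0.981 × 71² × 19.1 × 1.36 = 64200 N ≈ 64.2 kN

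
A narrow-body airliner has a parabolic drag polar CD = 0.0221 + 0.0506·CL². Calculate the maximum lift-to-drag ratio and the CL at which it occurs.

For CD = CD0 + K·CL², (L/D)max occurs at CL* = √(CD0/K) and equals 1/(2√(K·CD0)).
(L/D)max = 1/(2√(0.0506 × 0.0221)) = 1/(2 × 0.03344) = 15
CL* = √(0.0221/0.0506) = 0.661

(L/D)max = 15, at CL = 0.661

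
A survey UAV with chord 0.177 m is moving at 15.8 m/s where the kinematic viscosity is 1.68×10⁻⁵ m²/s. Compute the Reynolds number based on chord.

Re = 1.66×10^5

Re = v·c/ν = 15.8 × 0.177 / (1.68×10⁻⁵) = 1.66×10^5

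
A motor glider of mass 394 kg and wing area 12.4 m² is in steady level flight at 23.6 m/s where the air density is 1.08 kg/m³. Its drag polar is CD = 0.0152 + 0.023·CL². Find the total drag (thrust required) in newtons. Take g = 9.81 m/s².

D = 149 N

In steady level flight, lift balances weight: W = mg = 394 × 9.81 = 3865.1 N.
Dynamic pressure q = 0.5 × 1.08 × 23.6² = 300.8 Pa.
CL = 2W/(ρv²S) = 2×3865.1/(1.08×23.6²×12.4) = 1.036.
CD = 0.0152 + 0.023 × 1.036² = 0.0399.
D = q·S·CD = 300.8 × 12.4 × 0.0399 = 148.8 N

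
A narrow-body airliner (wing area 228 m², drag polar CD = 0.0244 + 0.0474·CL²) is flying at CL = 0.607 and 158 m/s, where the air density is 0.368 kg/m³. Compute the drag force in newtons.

CD = 0.0244 + 0.0474 × 0.607² = 0.04186
D = ½ρv²S·CD = ½ × 0.368 × 158² × 228 × 0.04186 = 43800 N

D = 43800 N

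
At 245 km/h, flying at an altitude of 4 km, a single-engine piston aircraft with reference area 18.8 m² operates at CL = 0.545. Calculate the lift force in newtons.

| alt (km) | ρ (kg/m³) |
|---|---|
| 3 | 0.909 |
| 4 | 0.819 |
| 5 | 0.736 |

L = 19400 N

At 4 km, from the table: ρ = 0.819 kg/m³.
Convert speed: v = 245 km/h ÷ 3.6 = 68.06 m/s.
Dynamic pressure q = ½ρv² = ½ × 0.819 × 68.06² = 1897 Pa.
L = q·S·CL = 1897 × 18.8 × 0.545 = 19400 N ≈ 19.4 kN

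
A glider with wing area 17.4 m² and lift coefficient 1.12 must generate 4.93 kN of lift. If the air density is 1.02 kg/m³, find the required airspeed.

L = ½ρv²S·CL ⇒ v = √(2L/(ρ·S·CL))
v = √(2 × 4930 / (1.02 × 17.4 × 1.12)) = √496 = 22.3 m/s

v = 22.3 m/s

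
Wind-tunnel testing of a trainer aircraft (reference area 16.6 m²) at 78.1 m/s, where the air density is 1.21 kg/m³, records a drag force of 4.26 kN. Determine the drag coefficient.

CD = 0.0695

From D = ½ρv²S·CD, rearranging gives CD = 2D/(ρv²S).
CD = 2 × 4260 / (1.21 × 78.1² × 16.6) = 0.0695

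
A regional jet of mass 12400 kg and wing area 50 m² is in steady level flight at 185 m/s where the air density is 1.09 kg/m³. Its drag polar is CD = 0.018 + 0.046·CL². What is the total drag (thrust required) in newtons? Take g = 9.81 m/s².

Level flight ⇒ L = W = m·g = 12400 × 9.81 = 1.2164×10^5 N.
Dynamic pressure q = 0.5 × 1.09 × 185² = 18650 Pa.
CL = W/(q·S) = 1.2164×10^5 / (18650 × 50) = 0.1304.
CD = 0.018 + 0.046 × 0.1304² = 0.01878.
D = q·S·CD = 18650 × 50 × 0.01878 = 17520 N

D = 17500 N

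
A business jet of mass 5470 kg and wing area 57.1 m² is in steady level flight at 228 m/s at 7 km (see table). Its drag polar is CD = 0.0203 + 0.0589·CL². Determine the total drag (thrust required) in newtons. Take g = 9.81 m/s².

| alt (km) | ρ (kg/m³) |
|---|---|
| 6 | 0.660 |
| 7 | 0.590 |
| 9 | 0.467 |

At 7 km, from the table: ρ = 0.590 kg/m³.
Weight W = mg = 5470 × 9.81 = 53661 N; in level flight L = W.
q = ½ρv² = ½ × 0.59 × 228² = 15340 Pa.
Required CL = L/(qS) = 53661/(15340·57.1) = 0.06128.
CD = 0.0203 + 0.0589 × 0.06128² = 0.02052.
D = q·S·CD = 15340 × 57.1 × 0.02052 = 17970 N

D = 18000 N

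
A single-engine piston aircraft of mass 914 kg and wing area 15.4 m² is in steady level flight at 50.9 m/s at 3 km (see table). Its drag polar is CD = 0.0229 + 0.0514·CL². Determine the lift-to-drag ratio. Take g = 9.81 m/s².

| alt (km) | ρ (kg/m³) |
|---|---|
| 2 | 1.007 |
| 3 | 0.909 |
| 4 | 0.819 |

L/D = 13.9

At 3 km, from the table: ρ = 0.909 kg/m³.
In steady level flight, lift balances weight: W = mg = 914 × 9.81 = 8966.3 N.
Dynamic pressure q = 0.5 × 0.909 × 50.9² = 1178 Pa.
CL = W/(q·S) = 8966.3 / (1178 × 15.4) = 0.4945.
CD = 0.0229 + 0.0514 × 0.4945² = 0.03547.
L/D = CL/CD = 0.4945 / 0.03547 = 13.9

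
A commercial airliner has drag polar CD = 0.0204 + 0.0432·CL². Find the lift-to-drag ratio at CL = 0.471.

CD = 0.0204 + 0.0432 × 0.471² = 0.02998
L/D = CL/CD = 0.471 / 0.02998 = 15.7

L/D = 15.7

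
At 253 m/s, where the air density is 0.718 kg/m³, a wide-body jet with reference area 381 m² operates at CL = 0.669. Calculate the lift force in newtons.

L = 5.86×10^6 N

Dynamic pressure q = ½ρv² = ½ × 0.718 × 253² = 22980 Pa.
L = q·S·CL = 22980 × 381 × 0.669 = 5.86×10^6 N ≈ 5860 kN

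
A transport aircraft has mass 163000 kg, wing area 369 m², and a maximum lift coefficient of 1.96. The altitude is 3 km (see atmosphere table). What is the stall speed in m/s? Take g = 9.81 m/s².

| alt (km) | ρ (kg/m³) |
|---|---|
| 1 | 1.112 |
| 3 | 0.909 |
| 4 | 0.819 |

At 3 km, from the table: ρ = 0.909 kg/m³.
At stall, lift equals weight: L = W = m·g = 163000 × 9.81 = 1.599×10^6 N.
From L = ½ρV²S·CL,max = W: V_stall = √(2W/(ρSCL,max)) = √(2·1.599×10^6/(0.909·369·1.96))
V_stall = √4865 = 69.7 m/s

V_stall = 69.7 m/s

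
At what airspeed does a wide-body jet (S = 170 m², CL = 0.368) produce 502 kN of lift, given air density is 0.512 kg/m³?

L = ½ρv²S·CL ⇒ v = √(2L/(ρ·S·CL))
v = √(2 × 5.02×10^5 / (0.512 × 170 × 0.368)) = √31340 = 177 m/s

v = 177 m/s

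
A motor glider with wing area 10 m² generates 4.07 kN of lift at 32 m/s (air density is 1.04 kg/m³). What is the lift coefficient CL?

From L = ½ρv²S·CL, rearranging gives CL = 2L/(ρv²S).
CL = 2 × 4070 / (1.04 × 32² × 10) = 0.764

CL = 0.764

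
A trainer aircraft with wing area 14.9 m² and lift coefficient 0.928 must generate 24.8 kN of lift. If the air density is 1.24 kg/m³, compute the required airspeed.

v = 53.8 m/s

L = ½ρv²S·CL ⇒ v = √(2L/(ρ·S·CL))
v = √(2 × 24800 / (1.24 × 14.9 × 0.928)) = √2893 = 53.8 m/s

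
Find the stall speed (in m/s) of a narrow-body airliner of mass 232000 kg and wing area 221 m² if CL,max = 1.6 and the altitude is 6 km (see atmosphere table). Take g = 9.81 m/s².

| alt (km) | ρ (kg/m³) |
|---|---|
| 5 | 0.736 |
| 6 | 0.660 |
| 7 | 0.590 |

At 6 km, from the table: ρ = 0.660 kg/m³.
Stall occurs when L = W at CL,max. W = mg = 232000 × 9.81 = 2.276×10^6 N.
V_stall = √(2W/(ρ·S·CL,max)) = √(2 × 2.276×10^6 / (0.66 × 221 × 1.6))
V_stall = √19500 = 140 m/s

V_stall = 140 m/s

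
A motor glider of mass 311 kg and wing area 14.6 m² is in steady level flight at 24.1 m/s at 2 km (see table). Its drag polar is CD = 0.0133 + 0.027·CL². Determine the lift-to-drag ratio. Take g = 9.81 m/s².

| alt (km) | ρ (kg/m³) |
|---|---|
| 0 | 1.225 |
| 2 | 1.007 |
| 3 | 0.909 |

L/D = 26.4

At 2 km, from the table: ρ = 1.007 kg/m³.
Level flight ⇒ L = W = m·g = 311 × 9.81 = 3050.9 N.
Dynamic pressure q = 0.5 × 1.007 × 24.1² = 292.4 Pa.
Required CL = L/(qS) = 3050.9/(292.4·14.6) = 0.7146.
CD = 0.0133 + 0.027 × 0.7146² = 0.02709.
L/D = CL/CD = 0.7146 / 0.02709 = 26.4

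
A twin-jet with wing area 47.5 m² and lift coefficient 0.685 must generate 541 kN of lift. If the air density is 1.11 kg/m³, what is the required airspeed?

v = 173 m/s

L = ½ρv²S·CL ⇒ v = √(2L/(ρ·S·CL))
v = √(2 × 5.41×10^5 / (1.11 × 47.5 × 0.685)) = √29960 = 173 m/s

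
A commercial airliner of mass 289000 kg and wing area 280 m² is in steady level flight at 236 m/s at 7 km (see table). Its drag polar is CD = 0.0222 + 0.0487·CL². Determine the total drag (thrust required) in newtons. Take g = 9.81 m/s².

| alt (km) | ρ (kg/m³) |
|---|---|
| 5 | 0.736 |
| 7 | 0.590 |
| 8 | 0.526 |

D = 1.87×10^5 N

At 7 km, from the table: ρ = 0.590 kg/m³.
In steady level flight, lift balances weight: W = mg = 289000 × 9.81 = 2.8351×10^6 N.
q = ½ρv² = ½ × 0.59 × 236² = 16430 Pa.
Required CL = L/(qS) = 2.8351×10^6/(16430·280) = 0.6163.
CD = 0.0222 + 0.0487 × 0.6163² = 0.0407.
D = q·S·CD = 16430 × 280 × 0.0407 = 1.872×10^5 N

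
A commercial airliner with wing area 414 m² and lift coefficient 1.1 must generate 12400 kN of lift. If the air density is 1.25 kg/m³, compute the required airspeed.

v = 209 m/s

L = ½ρv²S·CL ⇒ v = √(2L/(ρ·S·CL))
v = √(2 × 1.24×10^7 / (1.25 × 414 × 1.1)) = √43570 = 209 m/s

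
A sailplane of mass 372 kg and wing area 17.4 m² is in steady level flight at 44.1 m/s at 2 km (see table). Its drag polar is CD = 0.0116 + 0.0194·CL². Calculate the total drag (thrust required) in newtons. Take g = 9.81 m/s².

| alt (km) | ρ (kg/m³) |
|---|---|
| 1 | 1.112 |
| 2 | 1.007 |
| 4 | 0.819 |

D = 213 N

At 2 km, from the table: ρ = 1.007 kg/m³.
Weight W = mg = 372 × 9.81 = 3649.3 N; in level flight L = W.
q = ½ρv² = ½ × 1.007 × 44.1² = 979.2 Pa.
CL = W/(q·S) = 3649.3 / (979.2 × 17.4) = 0.2142.
CD = 0.0116 + 0.0194 × 0.2142² = 0.01249.
D = q·S·CD = 979.2 × 17.4 × 0.01249 = 212.8 N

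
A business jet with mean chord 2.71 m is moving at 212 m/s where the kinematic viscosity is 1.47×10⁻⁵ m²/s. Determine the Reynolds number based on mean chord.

Re = v·c/ν = 212 × 2.71 / (1.47×10⁻⁵) = 3.91×10^7

Re = 3.91×10^7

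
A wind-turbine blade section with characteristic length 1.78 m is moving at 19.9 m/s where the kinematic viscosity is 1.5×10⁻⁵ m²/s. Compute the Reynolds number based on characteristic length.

Re = v·c/ν = 19.9 × 1.78 / (1.5×10⁻⁵) = 2.36×10^6

Re = 2.36×10^6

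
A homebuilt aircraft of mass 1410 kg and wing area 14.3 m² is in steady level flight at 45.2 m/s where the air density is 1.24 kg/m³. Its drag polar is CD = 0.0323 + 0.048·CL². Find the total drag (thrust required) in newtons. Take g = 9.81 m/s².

Level flight ⇒ L = W = m·g = 1410 × 9.81 = 13832 N.
Dynamic pressure q = 0.5 × 1.24 × 45.2² = 1267 Pa.
Required CL = L/(qS) = 13832/(1267·14.3) = 0.7636.
CD = 0.0323 + 0.048 × 0.7636² = 0.06029.
D = q·S·CD = 1267 × 14.3 × 0.06029 = 1092 N

D = 1090 N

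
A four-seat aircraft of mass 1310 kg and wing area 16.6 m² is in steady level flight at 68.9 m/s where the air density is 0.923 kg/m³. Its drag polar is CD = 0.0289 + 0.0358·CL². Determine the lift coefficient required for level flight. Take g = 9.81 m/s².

CL = 0.353

Weight W = mg = 1310 × 9.81 = 12851 N; in level flight L = W.
Dynamic pressure q = 0.5 × 0.923 × 68.9² = 2191 Pa.
CL = W/(q·S) = 12851 / (2191 × 16.6) = 0.3534.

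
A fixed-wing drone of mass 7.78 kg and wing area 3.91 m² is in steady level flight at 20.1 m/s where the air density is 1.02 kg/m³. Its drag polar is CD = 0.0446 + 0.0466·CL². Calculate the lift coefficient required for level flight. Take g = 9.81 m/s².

In steady level flight, lift balances weight: W = mg = 7.78 × 9.81 = 76.322 N.
q = ½ρv² = ½ × 1.02 × 20.1² = 206 Pa.
CL = 2W/(ρv²S) = 2×76.322/(1.02×20.1²×3.91) = 0.09473.

CL = 0.0947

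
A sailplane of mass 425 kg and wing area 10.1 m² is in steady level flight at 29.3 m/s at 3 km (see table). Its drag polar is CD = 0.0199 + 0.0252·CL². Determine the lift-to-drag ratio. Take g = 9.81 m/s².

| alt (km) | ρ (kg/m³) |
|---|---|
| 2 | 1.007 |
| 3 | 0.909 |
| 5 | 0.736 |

At 3 km, from the table: ρ = 0.909 kg/m³.
Level flight ⇒ L = W = m·g = 425 × 9.81 = 4169.2 N.
q = ½ρv² = ½ × 0.909 × 29.3² = 390.2 Pa.
Required CL = L/(qS) = 4169.2/(390.2·10.1) = 1.058.
CD = 0.0199 + 0.0252 × 1.058² = 0.04811.
L/D = CL/CD = 1.058 / 0.04811 = 22

L/D = 22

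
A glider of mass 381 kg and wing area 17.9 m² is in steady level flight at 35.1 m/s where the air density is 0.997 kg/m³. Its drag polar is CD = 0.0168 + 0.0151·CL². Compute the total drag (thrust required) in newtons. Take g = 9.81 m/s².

In steady level flight, lift balances weight: W = mg = 381 × 9.81 = 3737.6 N.
q = ½ρv² = ½ × 0.997 × 35.1² = 614.2 Pa.
CL = W/(q·S) = 3737.6 / (614.2 × 17.9) = 0.34.
CD = 0.0168 + 0.0151 × 0.34² = 0.01855.
D = q·S·CD = 614.2 × 17.9 × 0.01855 = 203.9 N

D = 204 N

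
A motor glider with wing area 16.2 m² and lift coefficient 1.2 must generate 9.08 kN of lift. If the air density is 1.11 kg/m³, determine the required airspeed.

L = ½ρv²S·CL ⇒ v = √(2L/(ρ·S·CL))
v = √(2 × 9080 / (1.11 × 16.2 × 1.2)) = √841.6 = 29 m/s

v = 29 m/s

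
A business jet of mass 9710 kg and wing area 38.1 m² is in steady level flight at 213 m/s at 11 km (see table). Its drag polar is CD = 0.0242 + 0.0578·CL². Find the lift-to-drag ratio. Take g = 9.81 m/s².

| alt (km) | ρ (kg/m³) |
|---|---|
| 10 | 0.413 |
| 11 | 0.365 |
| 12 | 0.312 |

At 11 km, from the table: ρ = 0.365 kg/m³.
In steady level flight, lift balances weight: W = mg = 9710 × 9.81 = 95255 N.
Dynamic pressure q = 0.5 × 0.365 × 213² = 8280 Pa.
CL = W/(q·S) = 95255 / (8280 × 38.1) = 0.302.
CD = 0.0242 + 0.0578 × 0.302² = 0.02947.
L/D = CL/CD = 0.302 / 0.02947 = 10.2

L/D = 10.2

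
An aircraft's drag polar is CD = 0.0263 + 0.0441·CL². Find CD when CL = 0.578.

CD = 0.0263 + 0.0441 × 0.578² = 0.0263 + 0.01473 = 0.041

CD = 0.041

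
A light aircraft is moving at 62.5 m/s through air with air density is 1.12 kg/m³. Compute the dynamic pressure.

q = ½ρv² = ½ × 1.12 × 62.5² = 2190 Pa

q = 2190 Pa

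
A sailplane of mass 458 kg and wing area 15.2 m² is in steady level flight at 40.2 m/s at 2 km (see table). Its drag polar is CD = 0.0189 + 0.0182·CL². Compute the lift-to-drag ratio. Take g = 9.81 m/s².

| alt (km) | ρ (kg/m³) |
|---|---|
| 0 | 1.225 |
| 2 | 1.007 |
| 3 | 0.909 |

L/D = 17.1

At 2 km, from the table: ρ = 1.007 kg/m³.
Weight W = mg = 458 × 9.81 = 4493 N; in level flight L = W.
q = ½ρv² = ½ × 1.007 × 40.2² = 813.7 Pa.
CL = W/(q·S) = 4493 / (813.7 × 15.2) = 0.3633.
CD = 0.0189 + 0.0182 × 0.3633² = 0.0213.
L/D = CL/CD = 0.3633 / 0.0213 = 17.1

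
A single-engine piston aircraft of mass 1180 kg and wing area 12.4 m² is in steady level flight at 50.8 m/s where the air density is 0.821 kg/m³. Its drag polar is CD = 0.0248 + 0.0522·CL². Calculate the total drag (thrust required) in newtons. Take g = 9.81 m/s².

D = 858 N

Weight W = mg = 1180 × 9.81 = 11576 N; in level flight L = W.
q = ½ρv² = ½ × 0.821 × 50.8² = 1059 Pa.
Required CL = L/(qS) = 11576/(1059·12.4) = 0.8812.
CD = 0.0248 + 0.0522 × 0.8812² = 0.06534.
D = q·S·CD = 1059 × 12.4 × 0.06534 = 858.3 N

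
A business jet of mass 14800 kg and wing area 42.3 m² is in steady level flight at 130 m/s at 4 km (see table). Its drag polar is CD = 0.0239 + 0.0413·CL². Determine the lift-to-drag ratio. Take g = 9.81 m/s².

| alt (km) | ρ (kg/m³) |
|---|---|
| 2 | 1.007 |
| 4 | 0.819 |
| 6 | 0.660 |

At 4 km, from the table: ρ = 0.819 kg/m³.
Weight W = mg = 14800 × 9.81 = 1.4519×10^5 N; in level flight L = W.
Dynamic pressure q = 0.5 × 0.819 × 130² = 6921 Pa.
CL = 2W/(ρv²S) = 2×1.4519×10^5/(0.819×130²×42.3) = 0.496.
CD = 0.0239 + 0.0413 × 0.496² = 0.03406.
L/D = CL/CD = 0.496 / 0.03406 = 14.6

L/D = 14.6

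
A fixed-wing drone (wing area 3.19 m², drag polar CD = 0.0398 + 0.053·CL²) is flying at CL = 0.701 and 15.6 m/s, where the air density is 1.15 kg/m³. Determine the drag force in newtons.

D = 29.4 N

CD = 0.0398 + 0.053 × 0.701² = 0.06584
D = ½ρv²S·CD = ½ × 1.15 × 15.6² × 3.19 × 0.06584 = 29.4 N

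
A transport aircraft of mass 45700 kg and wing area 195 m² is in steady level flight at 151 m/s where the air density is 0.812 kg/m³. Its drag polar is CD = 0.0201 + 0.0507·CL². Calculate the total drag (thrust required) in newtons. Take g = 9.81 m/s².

Level flight ⇒ L = W = m·g = 45700 × 9.81 = 4.4832×10^5 N.
Dynamic pressure q = 0.5 × 0.812 × 151² = 9257 Pa.
Required CL = L/(qS) = 4.4832×10^5/(9257·195) = 0.2484.
CD = 0.0201 + 0.0507 × 0.2484² = 0.02323.
D = q·S·CD = 9257 × 195 × 0.02323 = 41930 N

D = 41900 N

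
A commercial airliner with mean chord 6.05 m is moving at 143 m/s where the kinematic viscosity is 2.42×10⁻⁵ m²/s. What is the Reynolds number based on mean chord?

Re = 3.57×10^7

Re = v·c/ν = 143 × 6.05 / (2.42×10⁻⁵) = 3.57×10^7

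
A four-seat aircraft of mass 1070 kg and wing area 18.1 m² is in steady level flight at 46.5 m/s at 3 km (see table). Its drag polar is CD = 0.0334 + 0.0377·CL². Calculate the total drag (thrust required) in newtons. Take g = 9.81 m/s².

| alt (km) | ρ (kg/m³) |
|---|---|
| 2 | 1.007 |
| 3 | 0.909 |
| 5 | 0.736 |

D = 828 N

At 3 km, from the table: ρ = 0.909 kg/m³.
Level flight ⇒ L = W = m·g = 1070 × 9.81 = 10497 N.
q = ½ρv² = ½ × 0.909 × 46.5² = 982.7 Pa.
CL = W/(q·S) = 10497 / (982.7 × 18.1) = 0.5901.
CD = 0.0334 + 0.0377 × 0.5901² = 0.04653.
D = q·S·CD = 982.7 × 18.1 × 0.04653 = 827.6 N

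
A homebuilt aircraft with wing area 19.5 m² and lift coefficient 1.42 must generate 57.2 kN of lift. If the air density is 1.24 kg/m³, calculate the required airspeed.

v = 57.7 m/s

L = ½ρv²S·CL ⇒ v = √(2L/(ρ·S·CL))
v = √(2 × 57200 / (1.24 × 19.5 × 1.42)) = √3332 = 57.7 m/s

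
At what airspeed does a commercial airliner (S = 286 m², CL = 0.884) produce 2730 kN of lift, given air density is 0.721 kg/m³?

v = 173 m/s

L = ½ρv²S·CL ⇒ v = √(2L/(ρ·S·CL))
v = √(2 × 2.73×10^6 / (0.721 × 286 × 0.884)) = √29950 = 173 m/s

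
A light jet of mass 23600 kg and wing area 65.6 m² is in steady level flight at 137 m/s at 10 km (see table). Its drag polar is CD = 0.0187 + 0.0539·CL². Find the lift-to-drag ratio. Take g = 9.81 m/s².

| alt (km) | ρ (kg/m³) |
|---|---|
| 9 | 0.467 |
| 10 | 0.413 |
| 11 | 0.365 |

L/D = 14.4

At 10 km, from the table: ρ = 0.413 kg/m³.
In steady level flight, lift balances weight: W = mg = 23600 × 9.81 = 2.3152×10^5 N.
q = ½ρv² = ½ × 0.413 × 137² = 3876 Pa.
CL = W/(q·S) = 2.3152×10^5 / (3876 × 65.6) = 0.9106.
CD = 0.0187 + 0.0539 × 0.9106² = 0.06339.
L/D = CL/CD = 0.9106 / 0.06339 = 14.4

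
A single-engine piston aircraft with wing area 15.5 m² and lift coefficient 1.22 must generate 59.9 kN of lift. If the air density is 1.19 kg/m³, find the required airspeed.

L = ½ρv²S·CL ⇒ v = √(2L/(ρ·S·CL))
v = √(2 × 59900 / (1.19 × 15.5 × 1.22)) = √5324 = 73 m/s

v = 73 m/s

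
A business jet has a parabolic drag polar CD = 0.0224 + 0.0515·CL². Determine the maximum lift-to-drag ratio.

For CD = CD0 + K·CL², (L/D)max occurs at CL* = √(CD0/K) and equals 1/(2√(K·CD0)).
(L/D)max = 1/(2√(0.0515 × 0.0224)) = 1/(2 × 0.03396) = 14.7

(L/D)max = 14.7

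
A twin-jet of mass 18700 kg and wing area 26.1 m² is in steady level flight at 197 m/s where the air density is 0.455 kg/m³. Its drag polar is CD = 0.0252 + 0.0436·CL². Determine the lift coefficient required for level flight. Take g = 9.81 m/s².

Weight W = mg = 18700 × 9.81 = 1.8345×10^5 N; in level flight L = W.
Dynamic pressure q = 0.5 × 0.455 × 197² = 8829 Pa.
CL = W/(q·S) = 1.8345×10^5 / (8829 × 26.1) = 0.7961.

CL = 0.796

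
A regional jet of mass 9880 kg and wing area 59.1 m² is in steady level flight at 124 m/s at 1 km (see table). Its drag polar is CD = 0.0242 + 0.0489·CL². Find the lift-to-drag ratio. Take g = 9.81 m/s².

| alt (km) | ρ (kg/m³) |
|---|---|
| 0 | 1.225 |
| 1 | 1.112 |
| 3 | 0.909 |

At 1 km, from the table: ρ = 1.112 kg/m³.
Level flight ⇒ L = W = m·g = 9880 × 9.81 = 96923 N.
Dynamic pressure q = 0.5 × 1.112 × 124² = 8549 Pa.
CL = 2W/(ρv²S) = 2×96923/(1.112×124²×59.1) = 0.1918.
CD = 0.0242 + 0.0489 × 0.1918² = 0.026.
L/D = CL/CD = 0.1918 / 0.026 = 7.38

L/D = 7.38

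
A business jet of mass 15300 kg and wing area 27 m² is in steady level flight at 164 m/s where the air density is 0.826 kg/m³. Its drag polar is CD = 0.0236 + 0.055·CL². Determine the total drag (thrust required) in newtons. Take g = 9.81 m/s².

D = 11200 N

Weight W = mg = 15300 × 9.81 = 1.5009×10^5 N; in level flight L = W.
Dynamic pressure q = 0.5 × 0.826 × 164² = 11110 Pa.
CL = W/(q·S) = 1.5009×10^5 / (11110 × 27) = 0.5004.
CD = 0.0236 + 0.055 × 0.5004² = 0.03737.
D = q·S·CD = 11110 × 27 × 0.03737 = 11210 N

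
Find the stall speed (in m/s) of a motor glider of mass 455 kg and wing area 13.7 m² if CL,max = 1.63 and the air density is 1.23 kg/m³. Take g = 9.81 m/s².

At stall, lift equals weight: L = W = m·g = 455 × 9.81 = 4464 N.
V_stall = √(2W/(ρ·S·CL,max)) = √(2 × 4464 / (1.23 × 13.7 × 1.63))
V_stall = √325 = 18 m/s

V_stall = 18 m/s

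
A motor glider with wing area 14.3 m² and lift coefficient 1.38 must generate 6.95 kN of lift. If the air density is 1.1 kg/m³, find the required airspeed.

L = ½ρv²S·CL ⇒ v = √(2L/(ρ·S·CL))
v = √(2 × 6950 / (1.1 × 14.3 × 1.38)) = √640.3 = 25.3 m/s

v = 25.3 m/s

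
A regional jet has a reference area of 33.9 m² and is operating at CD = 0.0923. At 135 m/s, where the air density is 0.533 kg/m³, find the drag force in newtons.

D = 15200 N

D = ½ρv²S·CD = ½ × 0.533 × 135² × 33.9 × 0.0923 = 15200 N ≈ 15.2 kN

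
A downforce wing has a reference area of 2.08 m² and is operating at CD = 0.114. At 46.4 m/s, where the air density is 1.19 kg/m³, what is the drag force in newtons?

D = 304 N

D = ½ρv²S·CD = ½ × 1.19 × 46.4² × 2.08 × 0.114 = 304 N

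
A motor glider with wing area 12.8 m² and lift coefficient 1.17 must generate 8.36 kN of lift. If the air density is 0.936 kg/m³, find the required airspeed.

v = 34.5 m/s

L = ½ρv²S·CL ⇒ v = √(2L/(ρ·S·CL))
v = √(2 × 8360 / (0.936 × 12.8 × 1.17)) = √1193 = 34.5 m/s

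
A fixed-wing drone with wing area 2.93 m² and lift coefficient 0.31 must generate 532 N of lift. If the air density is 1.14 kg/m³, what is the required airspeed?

L = ½ρv²S·CL ⇒ v = √(2L/(ρ·S·CL))
v = √(2 × 532 / (1.14 × 2.93 × 0.31)) = √1028 = 32.1 m/s

v = 32.1 m/s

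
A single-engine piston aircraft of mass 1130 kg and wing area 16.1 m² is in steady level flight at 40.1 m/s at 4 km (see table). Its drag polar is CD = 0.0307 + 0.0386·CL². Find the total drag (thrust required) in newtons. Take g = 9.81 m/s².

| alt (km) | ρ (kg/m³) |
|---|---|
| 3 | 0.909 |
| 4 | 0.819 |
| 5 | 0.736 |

At 4 km, from the table: ρ = 0.819 kg/m³.
In steady level flight, lift balances weight: W = mg = 1130 × 9.81 = 11085 N.
Dynamic pressure q = 0.5 × 0.819 × 40.1² = 658.5 Pa.
CL = 2W/(ρv²S) = 2×11085/(0.819×40.1²×16.1) = 1.046.
CD = 0.0307 + 0.0386 × 1.046² = 0.0729.
D = q·S·CD = 658.5 × 16.1 × 0.0729 = 772.9 N

D = 773 N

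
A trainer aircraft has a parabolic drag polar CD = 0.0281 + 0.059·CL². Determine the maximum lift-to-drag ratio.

(L/D)max = 12.3

For CD = CD0 + K·CL², (L/D)max occurs at CL* = √(CD0/K) and equals 1/(2√(K·CD0)).
(L/D)max = 1/(2√(0.059 × 0.0281)) = 1/(2 × 0.04072) = 12.3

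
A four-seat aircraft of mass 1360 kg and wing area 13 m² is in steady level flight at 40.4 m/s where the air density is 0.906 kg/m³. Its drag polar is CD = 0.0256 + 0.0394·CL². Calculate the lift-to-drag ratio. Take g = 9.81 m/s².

L/D = 13.7

Level flight ⇒ L = W = m·g = 1360 × 9.81 = 13342 N.
Dynamic pressure q = 0.5 × 0.906 × 40.4² = 739.4 Pa.
CL = W/(q·S) = 13342 / (739.4 × 13) = 1.388.
CD = 0.0256 + 0.0394 × 1.388² = 0.1015.
L/D = CL/CD = 1.388 / 0.1015 = 13.7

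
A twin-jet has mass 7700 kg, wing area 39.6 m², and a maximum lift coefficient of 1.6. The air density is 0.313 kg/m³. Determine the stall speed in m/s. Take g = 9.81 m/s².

V_stall = 87.3 m/s

Stall occurs when L = W at CL,max. W = mg = 7700 × 9.81 = 75540 N.
V_stall = √(2W/(ρ·S·CL,max)) = √(2 × 75540 / (0.313 × 39.6 × 1.6))
V_stall = √7618 = 87.3 m/s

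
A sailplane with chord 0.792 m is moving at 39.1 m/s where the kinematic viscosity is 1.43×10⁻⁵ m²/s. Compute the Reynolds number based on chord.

Re = 2.17×10^6

Re = v·c/ν = 39.1 × 0.792 / (1.43×10⁻⁵) = 2.17×10^6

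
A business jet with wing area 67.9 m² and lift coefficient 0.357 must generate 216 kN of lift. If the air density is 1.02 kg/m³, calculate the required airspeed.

L = ½ρv²S·CL ⇒ v = √(2L/(ρ·S·CL))
v = √(2 × 2.16×10^5 / (1.02 × 67.9 × 0.357)) = √17470 = 132 m/s

v = 132 m/s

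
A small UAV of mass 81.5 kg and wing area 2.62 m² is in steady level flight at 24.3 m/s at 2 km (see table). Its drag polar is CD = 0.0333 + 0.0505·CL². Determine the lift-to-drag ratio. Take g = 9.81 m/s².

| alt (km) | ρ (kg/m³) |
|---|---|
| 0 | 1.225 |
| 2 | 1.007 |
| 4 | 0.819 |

At 2 km, from the table: ρ = 1.007 kg/m³.
Level flight ⇒ L = W = m·g = 81.5 × 9.81 = 799.51 N.
Dynamic pressure q = 0.5 × 1.007 × 24.3² = 297.3 Pa.
Required CL = L/(qS) = 799.51/(297.3·2.62) = 1.026.
CD = 0.0333 + 0.0505 × 1.026² = 0.0865.
L/D = CL/CD = 1.026 / 0.0865 = 11.9

L/D = 11.9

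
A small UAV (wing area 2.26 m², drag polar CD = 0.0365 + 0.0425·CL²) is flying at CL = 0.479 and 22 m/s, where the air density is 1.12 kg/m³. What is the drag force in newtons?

D = 28.3 N

CD = 0.0365 + 0.0425 × 0.479² = 0.04625
D = ½ρv²S·CD = ½ × 1.12 × 22² × 2.26 × 0.04625 = 28.3 N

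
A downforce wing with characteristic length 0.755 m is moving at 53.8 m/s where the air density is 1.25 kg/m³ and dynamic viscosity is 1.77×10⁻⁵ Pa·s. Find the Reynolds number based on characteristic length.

Re = ρ·v·c/μ = 1.25 × 53.8 × 0.755 / (1.77×10⁻⁵) = 2.87×10^6

Re = 2.87×10^6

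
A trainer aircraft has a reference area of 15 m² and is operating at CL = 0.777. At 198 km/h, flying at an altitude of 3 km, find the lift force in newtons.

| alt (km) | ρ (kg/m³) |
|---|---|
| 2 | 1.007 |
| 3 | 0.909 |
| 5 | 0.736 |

At 3 km, from the table: ρ = 0.909 kg/m³.
Convert speed: v = 198 km/h ÷ 3.6 = 55 m/s.
L = ½ρv²S·CL = ½ × 0.909 × 55² × 15 × 0.777 = 16000 N ≈ 16 kN

L = 16000 N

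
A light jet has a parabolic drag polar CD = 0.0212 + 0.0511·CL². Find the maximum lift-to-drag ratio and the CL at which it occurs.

For CD = CD0 + K·CL², (L/D)max occurs at CL* = √(CD0/K) and equals 1/(2√(K·CD0)).
(L/D)max = 1/(2√(0.0511 × 0.0212)) = 1/(2 × 0.03291) = 15.2
CL* = √(0.0212/0.0511) = 0.644

(L/D)max = 15.2, at CL = 0.644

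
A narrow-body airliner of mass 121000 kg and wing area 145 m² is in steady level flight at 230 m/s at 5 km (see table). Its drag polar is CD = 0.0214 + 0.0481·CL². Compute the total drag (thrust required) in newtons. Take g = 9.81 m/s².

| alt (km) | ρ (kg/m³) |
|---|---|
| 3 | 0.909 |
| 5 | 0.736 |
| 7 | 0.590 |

D = 84400 N

At 5 km, from the table: ρ = 0.736 kg/m³.
Level flight ⇒ L = W = m·g = 121000 × 9.81 = 1.187×10^6 N.
q = ½ρv² = ½ × 0.736 × 230² = 19470 Pa.
Required CL = L/(qS) = 1.187×10^6/(19470·145) = 0.4205.
CD = 0.0214 + 0.0481 × 0.4205² = 0.02991.
D = q·S·CD = 19470 × 145 × 0.02991 = 84420 N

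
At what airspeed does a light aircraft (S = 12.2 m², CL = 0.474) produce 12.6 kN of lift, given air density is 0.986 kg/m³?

L = ½ρv²S·CL ⇒ v = √(2L/(ρ·S·CL))
v = √(2 × 12600 / (0.986 × 12.2 × 0.474)) = √4420 = 66.5 m/s

v = 66.5 m/s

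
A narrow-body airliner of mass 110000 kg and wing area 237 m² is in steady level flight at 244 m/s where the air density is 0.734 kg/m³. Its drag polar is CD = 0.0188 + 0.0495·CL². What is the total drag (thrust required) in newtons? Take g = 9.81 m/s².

Weight W = mg = 110000 × 9.81 = 1.0791×10^6 N; in level flight L = W.
Dynamic pressure q = 0.5 × 0.734 × 244² = 21850 Pa.
CL = W/(q·S) = 1.0791×10^6 / (21850 × 237) = 0.2084.
CD = 0.0188 + 0.0495 × 0.2084² = 0.02095.
D = q·S·CD = 21850 × 237 × 0.02095 = 1.085×10^5 N

D = 1.08×10^5 N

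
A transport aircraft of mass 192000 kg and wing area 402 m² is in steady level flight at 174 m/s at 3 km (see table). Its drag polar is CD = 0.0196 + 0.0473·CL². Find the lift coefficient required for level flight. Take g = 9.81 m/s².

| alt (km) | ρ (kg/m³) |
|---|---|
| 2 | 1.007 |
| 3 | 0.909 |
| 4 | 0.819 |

At 3 km, from the table: ρ = 0.909 kg/m³.
Weight W = mg = 192000 × 9.81 = 1.8835×10^6 N; in level flight L = W.
q = ½ρv² = ½ × 0.909 × 174² = 13760 Pa.
Required CL = L/(qS) = 1.8835×10^6/(13760·402) = 0.3405.

CL = 0.34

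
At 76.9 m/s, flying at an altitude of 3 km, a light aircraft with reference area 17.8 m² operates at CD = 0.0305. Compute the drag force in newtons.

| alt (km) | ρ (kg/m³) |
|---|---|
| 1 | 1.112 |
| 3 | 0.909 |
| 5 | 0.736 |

D = 1460 N

At 3 km, from the table: ρ = 0.909 kg/m³.
D = ½ρv²S·CD = ½ × 0.909 × 76.9² × 17.8 × 0.0305 = 1460 N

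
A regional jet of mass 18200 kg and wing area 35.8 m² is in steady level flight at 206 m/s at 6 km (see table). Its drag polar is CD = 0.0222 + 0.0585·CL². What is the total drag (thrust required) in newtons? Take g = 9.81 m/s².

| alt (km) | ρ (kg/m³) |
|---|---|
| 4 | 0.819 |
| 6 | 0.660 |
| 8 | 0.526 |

At 6 km, from the table: ρ = 0.660 kg/m³.
Weight W = mg = 18200 × 9.81 = 1.7854×10^5 N; in level flight L = W.
Dynamic pressure q = 0.5 × 0.66 × 206² = 14000 Pa.
CL = W/(q·S) = 1.7854×10^5 / (14000 × 35.8) = 0.3561.
CD = 0.0222 + 0.0585 × 0.3561² = 0.02962.
D = q·S·CD = 14000 × 35.8 × 0.02962 = 14850 N

D = 14800 N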